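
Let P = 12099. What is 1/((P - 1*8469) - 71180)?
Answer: -1/67550 ≈ -1.4804e-5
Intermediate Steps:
1/((P - 1*8469) - 71180) = 1/((12099 - 1*8469) - 71180) = 1/((12099 - 8469) - 71180) = 1/(3630 - 71180) = 1/(-67550) = -1/67550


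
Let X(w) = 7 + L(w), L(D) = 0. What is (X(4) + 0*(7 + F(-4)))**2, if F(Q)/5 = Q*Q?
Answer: 49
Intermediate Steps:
F(Q) = 5*Q**2 (F(Q) = 5*(Q*Q) = 5*Q**2)
X(w) = 7 (X(w) = 7 + 0 = 7)
(X(4) + 0*(7 + F(-4)))**2 = (7 + 0*(7 + 5*(-4)**2))**2 = (7 + 0*(7 + 5*16))**2 = (7 + 0*(7 + 80))**2 = (7 + 0*87)**2 = (7 + 0)**2 = 7**2 = 49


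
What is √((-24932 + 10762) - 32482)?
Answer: 2*I*√11663 ≈ 215.99*I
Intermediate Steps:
√((-24932 + 10762) - 32482) = √(-14170 - 32482) = √(-46652) = 2*I*√11663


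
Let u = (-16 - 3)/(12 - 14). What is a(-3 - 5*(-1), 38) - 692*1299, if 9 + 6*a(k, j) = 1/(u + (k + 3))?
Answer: -156410251/174 ≈ -8.9891e+5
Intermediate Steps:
u = 19/2 (u = -19/(-2) = -19*(-½) = 19/2 ≈ 9.5000)
a(k, j) = -3/2 + 1/(6*(25/2 + k)) (a(k, j) = -3/2 + 1/(6*(19/2 + (k + 3))) = -3/2 + 1/(6*(19/2 + (3 + k))) = -3/2 + 1/(6*(25/2 + k)))
a(-3 - 5*(-1), 38) - 692*1299 = (-223 - 18*(-3 - 5*(-1)))/(6*(25 + 2*(-3 - 5*(-1)))) - 692*1299 = (-223 - 18*(-3 + 5))/(6*(25 + 2*(-3 + 5))) - 898908 = (-223 - 18*2)/(6*(25 + 2*2)) - 898908 = (-223 - 36)/(6*(25 + 4)) - 898908 = (⅙)*(-259)/29 - 898908 = (⅙)*(1/29)*(-259) - 898908 = -259/174 - 898908 = -156410251/174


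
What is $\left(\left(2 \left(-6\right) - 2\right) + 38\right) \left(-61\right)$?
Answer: $-1464$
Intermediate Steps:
$\left(\left(2 \left(-6\right) - 2\right) + 38\right) \left(-61\right) = \left(\left(-12 - 2\right) + 38\right) \left(-61\right) = \left(-14 + 38\right) \left(-61\right) = 24 \left(-61\right) = -1464$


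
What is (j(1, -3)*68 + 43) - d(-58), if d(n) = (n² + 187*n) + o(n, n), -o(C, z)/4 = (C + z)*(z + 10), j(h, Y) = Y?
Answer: 29593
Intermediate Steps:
o(C, z) = -4*(10 + z)*(C + z) (o(C, z) = -4*(C + z)*(z + 10) = -4*(C + z)*(10 + z) = -4*(10 + z)*(C + z))
d(n) = -7*n² + 107*n (d(n) = (n² + 187*n) + (-40*n - 40*n - 4*n² - 4*n*n) = (n² + 187*n) + (-40*n - 40*n - 4*n² - 4*n²) = (n² + 187*n) + (-80*n - 8*n²) = -7*n² + 107*n)
(j(1, -3)*68 + 43) - d(-58) = (-3*68 + 43) - (-58)*(107 - 7*(-58)) = (-204 + 43) - (-58)*(107 + 406) = -161 - (-58)*513 = -161 - 1*(-29754) = -161 + 29754 = 29593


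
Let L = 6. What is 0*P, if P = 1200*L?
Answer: 0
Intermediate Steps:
P = 7200 (P = 1200*6 = 7200)
0*P = 0*7200 = 0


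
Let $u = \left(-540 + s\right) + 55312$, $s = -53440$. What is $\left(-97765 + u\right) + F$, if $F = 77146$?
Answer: $-19287$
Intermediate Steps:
$u = 1332$ ($u = \left(-540 - 53440\right) + 55312 = -53980 + 55312 = 1332$)
$\left(-97765 + u\right) + F = \left(-97765 + 1332\right) + 77146 = -96433 + 77146 = -19287$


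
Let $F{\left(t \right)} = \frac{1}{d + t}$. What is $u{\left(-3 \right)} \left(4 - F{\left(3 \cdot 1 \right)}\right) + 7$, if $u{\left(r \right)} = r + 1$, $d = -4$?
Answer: $-3$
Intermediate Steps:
$u{\left(r \right)} = 1 + r$
$F{\left(t \right)} = \frac{1}{-4 + t}$
$u{\left(-3 \right)} \left(4 - F{\left(3 \cdot 1 \right)}\right) + 7 = \left(1 - 3\right) \left(4 - \frac{1}{-4 + 3 \cdot 1}\right) + 7 = - 2 \left(4 - \frac{1}{-4 + 3}\right) + 7 = - 2 \left(4 - \frac{1}{-1}\right) + 7 = - 2 \left(4 - -1\right) + 7 = - 2 \left(4 + 1\right) + 7 = \left(-2\right) 5 + 7 = -10 + 7 = -3$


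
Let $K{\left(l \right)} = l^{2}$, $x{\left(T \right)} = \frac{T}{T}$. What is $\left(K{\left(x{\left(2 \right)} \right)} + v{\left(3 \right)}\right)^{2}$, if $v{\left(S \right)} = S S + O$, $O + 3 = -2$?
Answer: $25$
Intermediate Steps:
$O = -5$ ($O = -3 - 2 = -5$)
$v{\left(S \right)} = -5 + S^{2}$ ($v{\left(S \right)} = S S - 5 = S^{2} - 5 = -5 + S^{2}$)
$x{\left(T \right)} = 1$
$\left(K{\left(x{\left(2 \right)} \right)} + v{\left(3 \right)}\right)^{2} = \left(1^{2} - \left(5 - 3^{2}\right)\right)^{2} = \left(1 + \left(-5 + 9\right)\right)^{2} = \left(1 + 4\right)^{2} = 5^{2} = 25$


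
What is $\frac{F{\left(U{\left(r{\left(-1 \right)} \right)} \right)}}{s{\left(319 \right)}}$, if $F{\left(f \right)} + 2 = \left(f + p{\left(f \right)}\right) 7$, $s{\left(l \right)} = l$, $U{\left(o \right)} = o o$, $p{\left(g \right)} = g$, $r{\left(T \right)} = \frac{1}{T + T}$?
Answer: $\frac{3}{638} \approx 0.0047022$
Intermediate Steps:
$r{\left(T \right)} = \frac{1}{2 T}$
$U{\left(o \right)} = o^{2}$
$F{\left(f \right)} = -2 + 14 f$ ($F{\left(f \right)} = -2 + \left(f + f\right) 7 = -2 + 2 f 7 = -2 + 14 f$)
$\frac{F{\left(U{\left(r{\left(-1 \right)} \right)} \right)}}{s{\left(319 \right)}} = \frac{-2 + 14 \left(\frac{1}{2 \left(-1\right)}\right)^{2}}{319} = \left(-2 + 14 \left(\frac{1}{2} \left(-1\right)\right)^{2}\right) \frac{1}{319} = \left(-2 + 14 \left(- \frac{1}{2}\right)^{2}\right) \frac{1}{319} = \left(-2 + 14 \cdot \frac{1}{4}\right) \frac{1}{319} = \left(-2 + \frac{7}{2}\right) \frac{1}{319} = \frac{3}{2} \cdot \frac{1}{319} = \frac{3}{638}$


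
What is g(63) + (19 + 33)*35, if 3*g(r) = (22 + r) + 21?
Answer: 5566/3 ≈ 1855.3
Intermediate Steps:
g(r) = 43/3 + r/3 (g(r) = ((22 + r) + 21)/3 = (43 + r)/3 = 43/3 + r/3)
g(63) + (19 + 33)*35 = (43/3 + (⅓)*63) + (19 + 33)*35 = (43/3 + 21) + 52*35 = 106/3 + 1820 = 5566/3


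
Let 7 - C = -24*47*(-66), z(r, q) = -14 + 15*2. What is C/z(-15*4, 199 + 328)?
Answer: -74441/16 ≈ -4652.6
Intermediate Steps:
z(r, q) = 16 (z(r, q) = -14 + 30 = 16)
C = -74441 (C = 7 - (-24*47)*(-66) = 7 - (-1128)*(-66) = 7 - 1*74448 = 7 - 74448 = -74441)
C/z(-15*4, 199 + 328) = -74441/16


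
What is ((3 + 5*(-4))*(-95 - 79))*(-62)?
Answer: -183396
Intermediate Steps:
((3 + 5*(-4))*(-95 - 79))*(-62) = ((3 - 20)*(-174))*(-62) = -17*(-174)*(-62) = 2958*(-62) = -183396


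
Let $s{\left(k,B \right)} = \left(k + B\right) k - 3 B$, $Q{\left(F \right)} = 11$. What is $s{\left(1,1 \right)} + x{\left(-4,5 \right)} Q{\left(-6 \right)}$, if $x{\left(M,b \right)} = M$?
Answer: $-45$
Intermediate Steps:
$s{\left(k,B \right)} = - 3 B + k \left(B + k\right)$ ($s{\left(k,B \right)} = \left(B + k\right) k - 3 B = k \left(B + k\right) - 3 B = - 3 B + k \left(B + k\right)$)
$s{\left(1,1 \right)} + x{\left(-4,5 \right)} Q{\left(-6 \right)} = \left(1^{2} - 3 + 1 \cdot 1\right) - 44 = \left(1 - 3 + 1\right) - 44 = -1 - 44 = -45$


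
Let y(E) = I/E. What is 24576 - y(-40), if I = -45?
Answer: 196599/8 ≈ 24575.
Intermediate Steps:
y(E) = -45/E
24576 - y(-40) = 24576 - (-45)/(-40) = 24576 - (-45)*(-1)/40 = 24576 - 1*9/8 = 24576 - 9/8 = 196599/8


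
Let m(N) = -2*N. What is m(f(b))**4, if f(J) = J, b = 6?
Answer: 20736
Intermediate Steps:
m(f(b))**4 = (-2*6)**4 = (-12)**4 = 20736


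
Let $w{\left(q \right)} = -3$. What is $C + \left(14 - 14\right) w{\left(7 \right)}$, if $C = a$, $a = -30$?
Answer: $-30$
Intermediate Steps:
$C = -30$
$C + \left(14 - 14\right) w{\left(7 \right)} = -30 + \left(14 - 14\right) \left(-3\right) = -30 + 0 \left(-3\right) = -30 + 0 = -30$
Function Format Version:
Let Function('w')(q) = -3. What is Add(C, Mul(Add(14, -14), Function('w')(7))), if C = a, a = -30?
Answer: -30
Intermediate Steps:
C = -30
Add(C, Mul(Add(14, -14), Function('w')(7))) = Add(-30, Mul(Add(14, -14), -3)) = Add(-30, Mul(0, -3)) = Add(-30, 0) = -30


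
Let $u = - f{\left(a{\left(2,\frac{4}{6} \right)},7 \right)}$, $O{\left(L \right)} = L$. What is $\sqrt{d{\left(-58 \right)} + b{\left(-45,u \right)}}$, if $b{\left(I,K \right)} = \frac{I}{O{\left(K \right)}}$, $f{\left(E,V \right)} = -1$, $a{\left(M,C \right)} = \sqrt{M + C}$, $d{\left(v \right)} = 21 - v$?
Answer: $\sqrt{34} \approx 5.8309$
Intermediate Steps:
$a{\left(M,C \right)} = \sqrt{C + M}$
$u = 1$ ($u = \left(-1\right) \left(-1\right) = 1$)
$b{\left(I,K \right)} = \frac{I}{K}$
$\sqrt{d{\left(-58 \right)} + b{\left(-45,u \right)}} = \sqrt{\left(21 - -58\right) - \frac{45}{1}} = \sqrt{\left(21 + 58\right) - 45} = \sqrt{79 - 45} = \sqrt{34}$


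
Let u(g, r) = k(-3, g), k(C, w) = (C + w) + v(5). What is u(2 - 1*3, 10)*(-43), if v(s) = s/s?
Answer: 129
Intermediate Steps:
v(s) = 1
k(C, w) = 1 + C + w (k(C, w) = (C + w) + 1 = 1 + C + w)
u(g, r) = -2 + g (u(g, r) = 1 - 3 + g = -2 + g)
u(2 - 1*3, 10)*(-43) = (-2 + (2 - 1*3))*(-43) = (-2 + (2 - 3))*(-43) = (-2 - 1)*(-43) = -3*(-43) = 129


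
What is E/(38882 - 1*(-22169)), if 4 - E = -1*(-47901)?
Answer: -47897/61051 ≈ -0.78454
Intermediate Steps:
E = -47897 (E = 4 - (-1)*(-47901) = 4 - 1*47901 = 4 - 47901 = -47897)
E/(38882 - 1*(-22169)) = -47897/(38882 - 1*(-22169)) = -47897/(38882 + 22169) = -47897/61051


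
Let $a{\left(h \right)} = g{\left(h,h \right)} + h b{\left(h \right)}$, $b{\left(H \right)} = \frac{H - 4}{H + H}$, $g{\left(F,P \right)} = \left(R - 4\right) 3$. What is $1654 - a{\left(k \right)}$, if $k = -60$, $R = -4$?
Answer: $1710$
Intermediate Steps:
$g{\left(F,P \right)} = -24$ ($g{\left(F,P \right)} = \left(-4 - 4\right) 3 = \left(-8\right) 3 = -24$)
$b{\left(H \right)} = \frac{-4 + H}{2 H}$
$a{\left(h \right)} = -26 + \frac{h}{2}$ ($a{\left(h \right)} = -24 + h \frac{-4 + h}{2 h} = -24 + \left(-2 + \frac{h}{2}\right) = -26 + \frac{h}{2}$)
$1654 - a{\left(k \right)} = 1654 - \left(-26 + \frac{1}{2} \left(-60\right)\right) = 1654 - \left(-26 - 30\right) = 1654 - -56 = 1654 + 56 = 1710$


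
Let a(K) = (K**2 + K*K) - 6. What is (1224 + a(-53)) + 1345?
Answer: 8181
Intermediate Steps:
a(K) = -6 + 2*K**2 (a(K) = (K**2 + K**2) - 6 = 2*K**2 - 6 = -6 + 2*K**2)
(1224 + a(-53)) + 1345 = (1224 + (-6 + 2*(-53)**2)) + 1345 = (1224 + (-6 + 2*2809)) + 1345 = (1224 + (-6 + 5618)) + 1345 = (1224 + 5612) + 1345 = 6836 + 1345 = 8181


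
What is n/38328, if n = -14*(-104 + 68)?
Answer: 21/1597 ≈ 0.013150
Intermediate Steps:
n = 504 (n = -14*(-36) = 504)
n/38328 = 504/38328 = 504*(1/38328) = 21/1597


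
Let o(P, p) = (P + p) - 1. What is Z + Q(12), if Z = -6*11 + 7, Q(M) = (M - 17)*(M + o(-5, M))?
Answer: -149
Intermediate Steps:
o(P, p) = -1 + P + p
Q(M) = (-17 + M)*(-6 + 2*M) (Q(M) = (M - 17)*(M + (-1 - 5 + M)) = (-17 + M)*(M + (-6 + M)) = (-17 + M)*(-6 + 2*M))
Z = -59 (Z = -66 + 7 = -59)
Z + Q(12) = -59 + (102 - 40*12 + 2*12²) = -59 + (102 - 480 + 2*144) = -59 + (102 - 480 + 288) = -59 - 90 = -149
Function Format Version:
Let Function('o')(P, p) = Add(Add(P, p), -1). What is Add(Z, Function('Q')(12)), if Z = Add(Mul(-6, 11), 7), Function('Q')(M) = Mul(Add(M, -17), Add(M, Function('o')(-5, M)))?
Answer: -149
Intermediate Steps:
Function('o')(P, p) = Add(-1, P, p)
Function('Q')(M) = Mul(Add(-17, M), Add(-6, Mul(2, M))) (Function('Q')(M) = Mul(Add(M, -17), Add(M, Add(-1, -5, M))) = Mul(Add(-17, M), Add(M, Add(-6, M))) = Mul(Add(-17, M), Add(-6, Mul(2, M))))
Z = -59 (Z = Add(-66, 7) = -59)
Add(Z, Function('Q')(12)) = Add(-59, Add(102, Mul(-40, 12), Mul(2, Pow(12, 2)))) = Add(-59, Add(102, -480, Mul(2, 144))) = Add(-59, Add(102, -480, 288)) = Add(-59, -90) = -149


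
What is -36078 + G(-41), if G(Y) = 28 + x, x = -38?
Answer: -36088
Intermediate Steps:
G(Y) = -10 (G(Y) = 28 - 38 = -10)
-36078 + G(-41) = -36078 - 10 = -36088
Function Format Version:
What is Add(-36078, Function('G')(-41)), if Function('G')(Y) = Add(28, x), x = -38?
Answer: -36088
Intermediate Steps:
Function('G')(Y) = -10 (Function('G')(Y) = Add(28, -38) = -10)
Add(-36078, Function('G')(-41)) = Add(-36078, -10) = -36088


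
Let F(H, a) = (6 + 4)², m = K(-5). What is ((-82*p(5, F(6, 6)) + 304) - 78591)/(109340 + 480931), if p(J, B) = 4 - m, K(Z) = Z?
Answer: -79025/590271 ≈ -0.13388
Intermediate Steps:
m = -5
F(H, a) = 100 (F(H, a) = 10² = 100)
p(J, B) = 9 (p(J, B) = 4 - 1*(-5) = 4 + 5 = 9)
((-82*p(5, F(6, 6)) + 304) - 78591)/(109340 + 480931) = ((-82*9 + 304) - 78591)/(109340 + 480931) = ((-738 + 304) - 78591)/590271 = (-434 - 78591)*(1/590271) = -79025*1/590271 = -79025/590271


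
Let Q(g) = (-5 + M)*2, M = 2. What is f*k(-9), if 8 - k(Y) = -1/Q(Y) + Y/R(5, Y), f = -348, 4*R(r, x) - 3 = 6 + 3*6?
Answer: -3190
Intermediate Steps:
R(r, x) = 27/4 (R(r, x) = 3/4 + (6 + 3*6)/4 = 3/4 + (6 + 18)/4 = 3/4 + (1/4)*24 = 3/4 + 6 = 27/4)
Q(g) = -6 (Q(g) = (-5 + 2)*2 = -3*2 = -6)
k(Y) = 47/6 - 4*Y/27 (k(Y) = 8 - (-1/(-6) + Y/(27/4)) = 8 - (-1*(-1/6) + Y*(4/27)) = 8 - (1/6 + 4*Y/27) = 8 + (-1/6 - 4*Y/27) = 47/6 - 4*Y/27)
f*k(-9) = -348*(47/6 - 4/27*(-9)) = -348*(47/6 + 4/3) = -348*55/6 = -3190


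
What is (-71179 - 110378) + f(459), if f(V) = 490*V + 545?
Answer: 43898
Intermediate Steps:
f(V) = 545 + 490*V
(-71179 - 110378) + f(459) = (-71179 - 110378) + (545 + 490*459) = -181557 + (545 + 224910) = -181557 + 225455 = 43898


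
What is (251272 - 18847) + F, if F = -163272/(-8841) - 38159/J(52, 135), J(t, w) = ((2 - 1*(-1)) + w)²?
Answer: 13045235105983/56122668 ≈ 2.3244e+5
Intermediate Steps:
J(t, w) = (3 + w)² (J(t, w) = ((2 + 1) + w)² = (3 + w)²)
F = 923996083/56122668 (F = -163272/(-8841) - 38159/(3 + 135)² = -163272*(-1/8841) - 38159/(138²) = 54424/2947 - 38159/19044 = 923996083/56122668 ≈ 16.464)
(251272 - 18847) + F = (251272 - 18847) + 923996083/56122668 = 232425 + 923996083/56122668 = 13045235105983/56122668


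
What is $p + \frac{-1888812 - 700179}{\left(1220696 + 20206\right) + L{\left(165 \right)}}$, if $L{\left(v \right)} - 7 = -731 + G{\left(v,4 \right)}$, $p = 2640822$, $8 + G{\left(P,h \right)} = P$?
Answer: $\frac{1091833788793}{413445} \approx 2.6408 \cdot 10^{6}$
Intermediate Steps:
$G{\left(P,h \right)} = -8 + P$
$L{\left(v \right)} = -732 + v$ ($L{\left(v \right)} = 7 + \left(-731 + \left(-8 + v\right)\right) = 7 + \left(-739 + v\right) = -732 + v$)
$p + \frac{-1888812 - 700179}{\left(1220696 + 20206\right) + L{\left(165 \right)}} = 2640822 + \frac{-1888812 - 700179}{\left(1220696 + 20206\right) + \left(-732 + 165\right)} = 2640822 - \frac{2588991}{1240902 - 567} = 2640822 - \frac{2588991}{1240335} = 2640822 - \frac{862997}{413445} = \frac{1091833788793}{413445}$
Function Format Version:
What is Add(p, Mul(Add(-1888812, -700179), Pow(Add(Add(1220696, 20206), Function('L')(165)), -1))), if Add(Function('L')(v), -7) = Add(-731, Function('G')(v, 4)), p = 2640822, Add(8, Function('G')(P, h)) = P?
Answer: Rational(1091833788793, 413445) ≈ 2.6408e+6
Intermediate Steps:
Function('G')(P, h) = Add(-8, P)
Function('L')(v) = Add(-732, v) (Function('L')(v) = Add(7, Add(-731, Add(-8, v))) = Add(7, Add(-739, v)) = Add(-732, v))
Add(p, Mul(Add(-1888812, -700179), Pow(Add(Add(1220696, 20206), Function('L')(165)), -1))) = Add(2640822, Mul(Add(-1888812, -700179), Pow(Add(Add(1220696, 20206), Add(-732, 165)), -1))) = Add(2640822, Mul(-2588991, Pow(Add(1240902, -567), -1))) = Add(2640822, Mul(-2588991, Pow(1240335, -1))) = Add(2640822, Mul(-2588991, Rational(1, 1240335))) = Add(2640822, Rational(-862997, 413445)) = Rational(1091833788793, 413445)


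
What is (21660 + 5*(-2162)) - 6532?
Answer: 4318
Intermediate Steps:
(21660 + 5*(-2162)) - 6532 = (21660 - 10810) - 6532 = 10850 - 6532 = 4318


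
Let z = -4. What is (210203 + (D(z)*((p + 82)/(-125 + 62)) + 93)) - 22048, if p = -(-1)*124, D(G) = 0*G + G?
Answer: 11860448/63 ≈ 1.8826e+5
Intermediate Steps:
D(G) = G (D(G) = 0 + G = G)
p = 124 (p = -1*(-124) = 124)
(210203 + (D(z)*((p + 82)/(-125 + 62)) + 93)) - 22048 = (210203 + (-4*(124 + 82)/(-125 + 62) + 93)) - 22048 = (210203 + (-824/(-63) + 93)) - 22048 = (210203 + (-824*(-1)/63 + 93)) - 22048 = (210203 + (-4*(-206/63) + 93)) - 22048 = (210203 + (824/63 + 93)) - 22048 = (210203 + 6683/63) - 22048 = 13249472/63 - 22048 = 11860448/63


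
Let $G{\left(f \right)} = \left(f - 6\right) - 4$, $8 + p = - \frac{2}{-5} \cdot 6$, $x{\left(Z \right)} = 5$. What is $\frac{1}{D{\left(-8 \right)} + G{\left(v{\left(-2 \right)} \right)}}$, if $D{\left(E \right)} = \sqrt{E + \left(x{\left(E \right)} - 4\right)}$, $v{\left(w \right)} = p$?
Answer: $- \frac{390}{6259} - \frac{25 i \sqrt{7}}{6259} \approx -0.06231 - 0.010568 i$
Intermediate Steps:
$p = - \frac{28}{5}$ ($p = -8 + - \frac{2}{-5} \cdot 6 = -8 + \left(-2\right) \left(- \frac{1}{5}\right) 6 = -8 + \frac{2}{5} \cdot 6 = -8 + \frac{12}{5} = - \frac{28}{5} \approx -5.6$)
$v{\left(w \right)} = - \frac{28}{5}$
$D{\left(E \right)} = \sqrt{1 + E}$ ($D{\left(E \right)} = \sqrt{E + \left(5 - 4\right)} = \sqrt{E + 1} = \sqrt{1 + E}$)
$G{\left(f \right)} = -10 + f$ ($G{\left(f \right)} = \left(-6 + f\right) - 4 = -10 + f$)
$\frac{1}{D{\left(-8 \right)} + G{\left(v{\left(-2 \right)} \right)}} = \frac{1}{\sqrt{1 - 8} - \frac{78}{5}} = \frac{1}{\sqrt{-7} - \frac{78}{5}} = \frac{1}{i \sqrt{7} - \frac{78}{5}} = \frac{1}{- \frac{78}{5} + i \sqrt{7}}$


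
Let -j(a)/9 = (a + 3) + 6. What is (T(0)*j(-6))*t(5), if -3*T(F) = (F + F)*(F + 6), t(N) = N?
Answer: 0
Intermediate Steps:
j(a) = -81 - 9*a (j(a) = -9*((a + 3) + 6) = -9*((3 + a) + 6) = -9*(9 + a) = -81 - 9*a)
T(F) = -2*F*(6 + F)/3 (T(F) = -(F + F)*(F + 6)/3 = -2*F*(6 + F)/3)
(T(0)*j(-6))*t(5) = ((-⅔*0*(6 + 0))*(-81 - 9*(-6)))*5 = ((-⅔*0*6)*(-81 + 54))*5 = (0*(-27))*5 = 0*5 = 0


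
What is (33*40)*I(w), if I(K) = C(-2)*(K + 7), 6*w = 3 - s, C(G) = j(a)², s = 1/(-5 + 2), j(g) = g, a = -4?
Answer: 478720/3 ≈ 1.5957e+5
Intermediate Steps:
s = -⅓ (s = 1/(-3) = -⅓ ≈ -0.33333)
C(G) = 16 (C(G) = (-4)² = 16)
w = 5/9 (w = (3 - 1*(-⅓))/6 = (3 + ⅓)/6 = (⅙)*(10/3) = 5/9 ≈ 0.55556)
I(K) = 112 + 16*K (I(K) = 16*(K + 7) = 16*(7 + K) = 112 + 16*K)
(33*40)*I(w) = (33*40)*(112 + 16*(5/9)) = 1320*(112 + 80/9) = 1320*(1088/9) = 478720/3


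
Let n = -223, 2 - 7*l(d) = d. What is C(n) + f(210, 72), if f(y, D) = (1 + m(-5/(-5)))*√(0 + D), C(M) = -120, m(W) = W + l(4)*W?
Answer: -120 + 72*√2/7 ≈ -105.45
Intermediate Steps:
l(d) = 2/7 - d/7
m(W) = 5*W/7 (m(W) = W + (2/7 - ⅐*4)*W = W + (2/7 - 4/7)*W = W - 2*W/7 = 5*W/7)
f(y, D) = 12*√D/7 (f(y, D) = (1 + 5*(-5/(-5))/7)*√(0 + D) = (1 + 5*(-5*(-⅕))/7)*√D = (1 + (5/7)*1)*√D = (1 + 5/7)*√D = 12*√D/7)
C(n) + f(210, 72) = -120 + 12*√72/7 = -120 + 12*(6*√2)/7 = -120 + 72*√2/7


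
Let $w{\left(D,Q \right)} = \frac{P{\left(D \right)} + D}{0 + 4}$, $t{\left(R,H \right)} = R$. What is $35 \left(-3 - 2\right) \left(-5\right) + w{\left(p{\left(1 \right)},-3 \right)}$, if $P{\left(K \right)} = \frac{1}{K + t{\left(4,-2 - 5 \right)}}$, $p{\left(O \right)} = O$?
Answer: $\frac{8753}{10} \approx 875.3$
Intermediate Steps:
$P{\left(K \right)} = \frac{1}{4 + K}$ ($P{\left(K \right)} = \frac{1}{K + 4} = \frac{1}{4 + K}$)
$w{\left(D,Q \right)} = \frac{D}{4} + \frac{1}{4 \left(4 + D\right)}$ ($w{\left(D,Q \right)} = \frac{\frac{1}{4 + D} + D}{0 + 4} = \frac{D + \frac{1}{4 + D}}{4} = \left(D + \frac{1}{4 + D}\right) \frac{1}{4} = \frac{D}{4} + \frac{1}{4 \left(4 + D\right)}$)
$35 \left(-3 - 2\right) \left(-5\right) + w{\left(p{\left(1 \right)},-3 \right)} = 35 \left(-3 - 2\right) \left(-5\right) + \frac{1 + 1 \left(4 + 1\right)}{4 \left(4 + 1\right)} = 35 \left(\left(-5\right) \left(-5\right)\right) + \frac{1 + 1 \cdot 5}{4 \cdot 5} = 35 \cdot 25 + \frac{1}{4} \cdot \frac{1}{5} \left(1 + 5\right) = 875 + \frac{1}{4} \cdot \frac{1}{5} \cdot 6 = 875 + \frac{3}{10} = \frac{8753}{10}$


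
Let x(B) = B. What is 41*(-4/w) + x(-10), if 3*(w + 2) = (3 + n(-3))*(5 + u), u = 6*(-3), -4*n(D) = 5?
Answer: 818/115 ≈ 7.1130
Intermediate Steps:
n(D) = -5/4 (n(D) = -¼*5 = -5/4)
u = -18
w = -115/12 (w = -2 + ((3 - 5/4)*(5 - 18))/3 = -2 + ((7/4)*(-13))/3 = -2 + (⅓)*(-91/4) = -2 - 91/12 = -115/12 ≈ -9.5833)
41*(-4/w) + x(-10) = 41*(-4/(-115/12)) - 10 = 41*(-4*(-12/115)) - 10 = 41*(48/115) - 10 = 1968/115 - 10 = 818/115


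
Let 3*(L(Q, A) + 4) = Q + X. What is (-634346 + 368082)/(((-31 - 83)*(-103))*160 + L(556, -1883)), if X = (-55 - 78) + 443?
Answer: -399396/2818507 ≈ -0.14170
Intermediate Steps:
X = 310 (X = -133 + 443 = 310)
L(Q, A) = 298/3 + Q/3 (L(Q, A) = -4 + (Q + 310)/3 = -4 + (310 + Q)/3 = -4 + (310/3 + Q/3) = 298/3 + Q/3)
(-634346 + 368082)/(((-31 - 83)*(-103))*160 + L(556, -1883)) = (-634346 + 368082)/(((-31 - 83)*(-103))*160 + (298/3 + (1/3)*556)) = -266264/(-114*(-103)*160 + (298/3 + 556/3)) = -266264/(11742*160 + 854/3) = -266264/(1878720 + 854/3) = -266264/5637014/3 = -266264*3/5637014 = -399396/2818507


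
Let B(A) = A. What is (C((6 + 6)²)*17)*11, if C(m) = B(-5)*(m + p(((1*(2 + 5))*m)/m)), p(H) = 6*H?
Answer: -173910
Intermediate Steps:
C(m) = -210 - 5*m (C(m) = -5*(m + 6*(((1*(2 + 5))*m)/m)) = -5*(m + 6*(((1*7)*m)/m)) = -5*(m + 6*((7*m)/m)) = -5*(m + 6*7) = -5*(m + 42) = -5*(42 + m) = -210 - 5*m)
(C((6 + 6)²)*17)*11 = ((-210 - 5*(6 + 6)²)*17)*11 = ((-210 - 5*12²)*17)*11 = ((-210 - 5*144)*17)*11 = ((-210 - 720)*17)*11 = -930*17*11 = -15810*11 = -173910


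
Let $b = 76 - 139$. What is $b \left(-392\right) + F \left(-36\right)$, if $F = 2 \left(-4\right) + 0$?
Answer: $24984$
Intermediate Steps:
$b = -63$
$F = -8$ ($F = -8 + 0 = -8$)
$b \left(-392\right) + F \left(-36\right) = \left(-63\right) \left(-392\right) - -288 = 24696 + 288 = 24984$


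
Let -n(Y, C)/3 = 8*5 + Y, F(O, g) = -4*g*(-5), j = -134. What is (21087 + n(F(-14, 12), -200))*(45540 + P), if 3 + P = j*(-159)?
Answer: 1353370221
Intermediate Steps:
P = 21303 (P = -3 - 134*(-159) = -3 + 21306 = 21303)
F(O, g) = 20*g
n(Y, C) = -120 - 3*Y (n(Y, C) = -3*(8*5 + Y) = -3*(40 + Y) = -120 - 3*Y)
(21087 + n(F(-14, 12), -200))*(45540 + P) = (21087 + (-120 - 60*12))*(45540 + 21303) = (21087 + (-120 - 3*240))*66843 = (21087 + (-120 - 720))*66843 = (21087 - 840)*66843 = 20247*66843 = 1353370221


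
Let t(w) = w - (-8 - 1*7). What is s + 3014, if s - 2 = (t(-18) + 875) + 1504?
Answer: 5392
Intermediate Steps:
t(w) = 15 + w (t(w) = w - (-8 - 7) = w - 1*(-15) = w + 15 = 15 + w)
s = 2378 (s = 2 + (((15 - 18) + 875) + 1504) = 2 + ((-3 + 875) + 1504) = 2 + (872 + 1504) = 2 + 2376 = 2378)
s + 3014 = 2378 + 3014 = 5392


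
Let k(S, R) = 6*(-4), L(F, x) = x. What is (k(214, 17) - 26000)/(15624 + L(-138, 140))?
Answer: -6506/3941 ≈ -1.6509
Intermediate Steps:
k(S, R) = -24
(k(214, 17) - 26000)/(15624 + L(-138, 140)) = (-24 - 26000)/(15624 + 140) = -26024/15764 = -26024*1/15764 = -6506/3941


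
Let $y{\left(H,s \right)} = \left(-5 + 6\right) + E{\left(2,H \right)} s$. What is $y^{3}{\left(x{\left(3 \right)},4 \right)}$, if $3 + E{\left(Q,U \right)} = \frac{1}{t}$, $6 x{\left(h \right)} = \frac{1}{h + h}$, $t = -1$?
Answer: $-3375$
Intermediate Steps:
$x{\left(h \right)} = \frac{1}{12 h}$ ($x{\left(h \right)} = \frac{1}{6 \left(h + h\right)} = \frac{1}{6 \cdot 2 h} = \frac{\frac{1}{2} \frac{1}{h}}{6} = \frac{1}{12 h}$)
$E{\left(Q,U \right)} = -4$ ($E{\left(Q,U \right)} = -3 + \frac{1}{-1} = -3 - 1 = -4$)
$y{\left(H,s \right)} = 1 - 4 s$ ($y{\left(H,s \right)} = \left(-5 + 6\right) - 4 s = 1 - 4 s$)
$y^{3}{\left(x{\left(3 \right)},4 \right)} = \left(1 - 16\right)^{3} = \left(-15\right)^{3} = -3375$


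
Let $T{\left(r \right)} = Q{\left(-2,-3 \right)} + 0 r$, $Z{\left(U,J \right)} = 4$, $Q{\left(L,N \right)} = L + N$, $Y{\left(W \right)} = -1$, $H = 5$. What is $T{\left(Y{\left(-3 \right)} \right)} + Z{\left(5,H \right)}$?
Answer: $-1$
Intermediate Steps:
$T{\left(r \right)} = -5$ ($T{\left(r \right)} = \left(-2 - 3\right) + 0 r = -5 + 0 = -5$)
$T{\left(Y{\left(-3 \right)} \right)} + Z{\left(5,H \right)} = -5 + 4 = -1$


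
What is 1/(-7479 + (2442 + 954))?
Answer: -1/4083 ≈ -0.00024492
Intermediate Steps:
1/(-7479 + (2442 + 954)) = 1/(-7479 + 3396) = 1/(-4083) = -1/4083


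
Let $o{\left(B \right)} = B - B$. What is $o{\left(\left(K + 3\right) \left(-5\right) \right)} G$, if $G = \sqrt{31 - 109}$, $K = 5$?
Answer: $0$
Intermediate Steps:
$o{\left(B \right)} = 0$
$G = i \sqrt{78}$ ($G = \sqrt{-78} = i \sqrt{78} \approx 8.8318 i$)
$o{\left(\left(K + 3\right) \left(-5\right) \right)} G = 0 i \sqrt{78} = 0$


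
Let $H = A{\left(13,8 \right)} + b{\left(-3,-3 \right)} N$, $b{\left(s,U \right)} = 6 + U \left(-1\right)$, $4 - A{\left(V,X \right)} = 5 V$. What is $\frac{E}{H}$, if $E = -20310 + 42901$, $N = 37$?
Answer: $\frac{22591}{272} \approx 83.055$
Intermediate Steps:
$A{\left(V,X \right)} = 4 - 5 V$
$b{\left(s,U \right)} = 6 - U$
$H = 272$ ($H = \left(4 - 65\right) + \left(6 - -3\right) 37 = \left(4 - 65\right) + \left(6 + 3\right) 37 = -61 + 9 \cdot 37 = -61 + 333 = 272$)
$E = 22591$
$\frac{E}{H} = \frac{22591}{272}$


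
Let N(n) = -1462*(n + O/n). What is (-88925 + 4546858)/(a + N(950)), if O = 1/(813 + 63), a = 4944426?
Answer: 1854945921300/1479454367869 ≈ 1.2538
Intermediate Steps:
O = 1/876 ≈ 0.0011416
N(n) = -1462*n - 731/(438*n) (N(n) = -1462*(n + 1/(876*n)) = -1462*n - 731/(438*n))
(-88925 + 4546858)/(a + N(950)) = (-88925 + 4546858)/(4944426 + (-1462*950 - 731/438/950)) = 4457933/(4944426 + (-1388900 - 731/438*1/950)) = 4457933/(4944426 + (-1388900 - 731/416100)) = 4457933/(4944426 - 577921290731/416100) = 4457933/(1479454367869/416100) = 4457933*(416100/1479454367869) = 1854945921300/1479454367869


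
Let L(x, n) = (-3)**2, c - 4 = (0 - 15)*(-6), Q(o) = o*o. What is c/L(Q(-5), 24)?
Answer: 94/9 ≈ 10.444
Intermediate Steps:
Q(o) = o**2
c = 94 (c = 4 + (0 - 15)*(-6) = 4 - 15*(-6) = 4 + 90 = 94)
L(x, n) = 9
c/L(Q(-5), 24) = 94/9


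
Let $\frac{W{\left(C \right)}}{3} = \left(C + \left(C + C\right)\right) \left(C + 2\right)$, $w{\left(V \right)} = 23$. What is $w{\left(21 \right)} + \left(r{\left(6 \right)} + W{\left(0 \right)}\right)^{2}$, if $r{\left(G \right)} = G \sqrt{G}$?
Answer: $239$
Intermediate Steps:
$W{\left(C \right)} = 9 C \left(2 + C\right)$ ($W{\left(C \right)} = 3 \left(C + \left(C + C\right)\right) \left(C + 2\right) = 3 \left(C + 2 C\right) \left(2 + C\right) = 3 \cdot 3 C \left(2 + C\right) = 9 C \left(2 + C\right)$)
$r{\left(G \right)} = G^{\frac{3}{2}}$
$w{\left(21 \right)} + \left(r{\left(6 \right)} + W{\left(0 \right)}\right)^{2} = 23 + \left(6^{\frac{3}{2}} + 9 \cdot 0 \left(2 + 0\right)\right)^{2} = 23 + \left(6 \sqrt{6} + 9 \cdot 0 \cdot 2\right)^{2} = 23 + \left(6 \sqrt{6} + 0\right)^{2} = 23 + \left(6 \sqrt{6}\right)^{2} = 23 + 216 = 239$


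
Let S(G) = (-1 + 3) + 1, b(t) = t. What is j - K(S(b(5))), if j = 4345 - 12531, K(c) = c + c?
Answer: -8192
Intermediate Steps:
S(G) = 3 (S(G) = 2 + 1 = 3)
K(c) = 2*c
j = -8186
j - K(S(b(5))) = -8186 - 2*3 = -8186 - 1*6 = -8186 - 6 = -8192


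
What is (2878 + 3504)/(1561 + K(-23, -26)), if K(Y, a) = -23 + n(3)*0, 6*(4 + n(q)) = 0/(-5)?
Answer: 3191/769 ≈ 4.1495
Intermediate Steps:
n(q) = -4 (n(q) = -4 + (0/(-5))/6 = -4 + (0*(-⅕))/6 = -4 + (⅙)*0 = -4 + 0 = -4)
K(Y, a) = -23 (K(Y, a) = -23 - 4*0 = -23 + 0 = -23)
(2878 + 3504)/(1561 + K(-23, -26)) = (2878 + 3504)/(1561 - 23) = 6382/1538 = 6382*(1/1538) = 3191/769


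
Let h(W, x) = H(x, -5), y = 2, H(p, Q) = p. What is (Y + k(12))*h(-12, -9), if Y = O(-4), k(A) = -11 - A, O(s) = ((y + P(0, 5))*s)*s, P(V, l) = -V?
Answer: -81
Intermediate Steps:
h(W, x) = x
O(s) = 2*s**2 (O(s) = ((2 - 1*0)*s)*s = ((2 + 0)*s)*s = (2*s)*s = 2*s**2)
Y = 32 (Y = 2*(-4)**2 = 2*16 = 32)
(Y + k(12))*h(-12, -9) = (32 + (-11 - 1*12))*(-9) = (32 + (-11 - 12))*(-9) = (32 - 23)*(-9) = 9*(-9) = -81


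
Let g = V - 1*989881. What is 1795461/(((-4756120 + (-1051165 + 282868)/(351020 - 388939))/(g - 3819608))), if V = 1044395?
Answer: 256335452222186946/180346545983 ≈ 1.4214e+6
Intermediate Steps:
g = 54514 (g = 1044395 - 1*989881 = 1044395 - 989881 = 54514)
1795461/(((-4756120 + (-1051165 + 282868)/(351020 - 388939))/(g - 3819608))) = 1795461/(((-4756120 + (-1051165 + 282868)/(351020 - 388939))/(54514 - 3819608))) = 1795461/(((-4756120 - 768297/(-37919))/(-3765094))) = 1795461/(((-4756120 - 768297*(-1/37919))*(-1/3765094))) = 1795461/(((-4756120 + 768297/37919)*(-1/3765094))) = 1795461/((-180346545983/37919*(-1/3765094))) = 1795461/(180346545983/142768599386) = 1795461*(142768599386/180346545983) = 256335452222186946/180346545983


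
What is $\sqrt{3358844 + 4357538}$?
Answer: $\sqrt{7716382} \approx 2777.8$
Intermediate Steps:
$\sqrt{3358844 + 4357538} = \sqrt{7716382}$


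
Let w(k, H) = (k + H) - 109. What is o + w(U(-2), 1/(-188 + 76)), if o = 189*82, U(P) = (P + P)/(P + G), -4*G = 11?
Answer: 32749565/2128 ≈ 15390.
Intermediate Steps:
G = -11/4 (G = -1/4*11 = -11/4 ≈ -2.7500)
U(P) = 2*P/(-11/4 + P) (U(P) = (P + P)/(P - 11/4) = (2*P)/(-11/4 + P) = 2*P/(-11/4 + P))
o = 15498
w(k, H) = -109 + H + k (w(k, H) = (H + k) - 109 = -109 + H + k)
o + w(U(-2), 1/(-188 + 76)) = 15498 + (-109 + 1/(-188 + 76) + 8*(-2)/(-11 + 4*(-2))) = 15498 + (-109 + 1/(-112) + 8*(-2)/(-11 - 8)) = 15498 + (-109 - 1/112 + 8*(-2)/(-19)) = 15498 + (-109 - 1/112 + 8*(-2)*(-1/19)) = 15498 + (-109 - 1/112 + 16/19) = 15498 - 230179/2128 = 32749565/2128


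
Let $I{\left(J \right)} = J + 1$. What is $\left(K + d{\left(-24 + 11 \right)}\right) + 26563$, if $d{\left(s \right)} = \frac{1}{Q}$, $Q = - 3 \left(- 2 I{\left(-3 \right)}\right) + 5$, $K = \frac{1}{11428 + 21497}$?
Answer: $\frac{6122074507}{230475} \approx 26563.0$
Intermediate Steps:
$K = \frac{1}{32925} \approx 3.0372 \cdot 10^{-5}$
$I{\left(J \right)} = 1 + J$
$Q = -7$ ($Q = - 3 \left(- 2 \left(1 - 3\right)\right) + 5 = - 3 \left(\left(-2\right) \left(-2\right)\right) + 5 = \left(-3\right) 4 + 5 = -12 + 5 = -7$)
$d{\left(s \right)} = - \frac{1}{7}$ ($d{\left(s \right)} = \frac{1}{-7} = - \frac{1}{7}$)
$\left(K + d{\left(-24 + 11 \right)}\right) + 26563 = \left(\frac{1}{32925} - \frac{1}{7}\right) + 26563 = - \frac{32918}{230475} + 26563 = \frac{6122074507}{230475}$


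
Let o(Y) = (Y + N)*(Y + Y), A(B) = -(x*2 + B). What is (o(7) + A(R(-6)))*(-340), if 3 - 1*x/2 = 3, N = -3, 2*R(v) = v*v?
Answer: -12920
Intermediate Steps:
R(v) = v²/2 (R(v) = (v*v)/2 = v²/2)
x = 0 (x = 6 - 2*3 = 6 - 6 = 0)
A(B) = -B (A(B) = -(0*2 + B) = -(0 + B) = -B)
o(Y) = 2*Y*(-3 + Y) (o(Y) = (Y - 3)*(Y + Y) = (-3 + Y)*(2*Y) = 2*Y*(-3 + Y))
(o(7) + A(R(-6)))*(-340) = (2*7*(-3 + 7) - (-6)²/2)*(-340) = (2*7*4 - 36/2)*(-340) = (56 - 1*18)*(-340) = (56 - 18)*(-340) = 38*(-340) = -12920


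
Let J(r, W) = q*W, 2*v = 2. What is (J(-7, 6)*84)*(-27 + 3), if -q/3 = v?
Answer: 36288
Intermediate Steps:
v = 1 (v = (½)*2 = 1)
q = -3 (q = -3*1 = -3)
J(r, W) = -3*W
(J(-7, 6)*84)*(-27 + 3) = (-3*6*84)*(-27 + 3) = -18*84*(-24) = -1512*(-24) = 36288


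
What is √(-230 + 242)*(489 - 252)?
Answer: 474*√3 ≈ 820.99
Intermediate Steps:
√(-230 + 242)*(489 - 252) = √12*237 = (2*√3)*237 = 474*√3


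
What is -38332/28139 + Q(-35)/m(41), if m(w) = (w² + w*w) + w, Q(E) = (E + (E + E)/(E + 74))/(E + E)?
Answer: -248133229/182171886 ≈ -1.3621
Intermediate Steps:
Q(E) = (E + 2*E/(74 + E))/(2*E) (Q(E) = (E + (2*E)/(74 + E))/((2*E)) = (E + 2*E/(74 + E))*(1/(2*E)) = (E + 2*E/(74 + E))/(2*E))
m(w) = w + 2*w² (m(w) = (w² + w²) + w = 2*w² + w = w + 2*w²)
-38332/28139 + Q(-35)/m(41) = -38332/28139 + ((76 - 35)/(2*(74 - 35)))/((41*(1 + 2*41))) = -38332*1/28139 + ((½)*41/39)/((41*(1 + 82))) = -38332/28139 + ((½)*(1/39)*41)/((41*83)) = -38332/28139 + (41/78)/3403 = -38332/28139 + (41/78)*(1/3403) = -38332/28139 + 1/6474 = -248133229/182171886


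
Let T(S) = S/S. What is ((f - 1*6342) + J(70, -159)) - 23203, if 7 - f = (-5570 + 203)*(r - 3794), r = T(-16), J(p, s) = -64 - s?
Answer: -20386474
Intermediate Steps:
T(S) = 1
r = 1
f = -20357024 (f = 7 - (-5570 + 203)*(1 - 3794) = 7 - (-5367)*(-3793) = 7 - 1*20357031 = 7 - 20357031 = -20357024)
((f - 1*6342) + J(70, -159)) - 23203 = ((-20357024 - 1*6342) + (-64 - 1*(-159))) - 23203 = ((-20357024 - 6342) + (-64 + 159)) - 23203 = (-20363366 + 95) - 23203 = -20363271 - 23203 = -20386474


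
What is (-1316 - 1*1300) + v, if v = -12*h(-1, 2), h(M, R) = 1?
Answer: -2628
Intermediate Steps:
v = -12 (v = -12*1 = -12)
(-1316 - 1*1300) + v = (-1316 - 1*1300) - 12 = (-1316 - 1300) - 12 = -2616 - 12 = -2628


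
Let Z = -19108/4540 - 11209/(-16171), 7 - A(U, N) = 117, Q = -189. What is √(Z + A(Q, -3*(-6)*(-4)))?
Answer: I*√38240295636168170/18354085 ≈ 10.654*I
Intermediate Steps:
A(U, N) = -110 (A(U, N) = 7 - 1*117 = 7 - 117 = -110)
Z = -64526652/18354085 (Z = -19108*1/4540 - 11209*(-1/16171) = -4777/1135 + 11209/16171 = -64526652/18354085 ≈ -3.5157)
√(Z + A(Q, -3*(-6)*(-4))) = √(-64526652/18354085 - 110) = √(-2083476002/18354085) = I*√38240295636168170/18354085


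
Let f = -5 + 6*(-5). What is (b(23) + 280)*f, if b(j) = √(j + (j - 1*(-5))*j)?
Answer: -9800 - 35*√667 ≈ -10704.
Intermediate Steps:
b(j) = √(j + j*(5 + j)) (b(j) = √(j + (j + 5)*j) = √(j + (5 + j)*j) = √(j + j*(5 + j)))
f = -35 (f = -5 - 30 = -35)
(b(23) + 280)*f = (√(23*(6 + 23)) + 280)*(-35) = (√(23*29) + 280)*(-35) = (√667 + 280)*(-35) = (280 + √667)*(-35) = -9800 - 35*√667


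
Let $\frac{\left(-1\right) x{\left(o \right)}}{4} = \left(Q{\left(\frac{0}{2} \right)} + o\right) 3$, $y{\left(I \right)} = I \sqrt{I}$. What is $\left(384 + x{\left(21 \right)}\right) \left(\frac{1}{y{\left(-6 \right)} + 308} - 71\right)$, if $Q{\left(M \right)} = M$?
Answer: $- \frac{111381138}{11885} + \frac{99 i \sqrt{6}}{11885} \approx -9371.6 + 0.020404 i$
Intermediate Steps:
$y{\left(I \right)} = I^{\frac{3}{2}}$
$x{\left(o \right)} = - 12 o$ ($x{\left(o \right)} = - 4 \left(\frac{0}{2} + o\right) 3 = - 4 \left(0 \cdot \frac{1}{2} + o\right) 3 = - 4 \left(0 + o\right) 3 = - 4 o 3 = - 4 \cdot 3 o = - 12 o$)
$\left(384 + x{\left(21 \right)}\right) \left(\frac{1}{y{\left(-6 \right)} + 308} - 71\right) = \left(384 - 252\right) \left(\frac{1}{\left(-6\right)^{\frac{3}{2}} + 308} - 71\right) = \left(384 - 252\right) \left(\frac{1}{- 6 i \sqrt{6} + 308} - 71\right) = 132 \left(\frac{1}{308 - 6 i \sqrt{6}} - 71\right) = 132 \left(-71 + \frac{1}{308 - 6 i \sqrt{6}}\right) = -9372 + \frac{132}{308 - 6 i \sqrt{6}}$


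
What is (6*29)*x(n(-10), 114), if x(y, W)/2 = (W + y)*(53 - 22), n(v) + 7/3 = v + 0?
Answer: 1096780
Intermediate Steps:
n(v) = -7/3 + v (n(v) = -7/3 + (v + 0) = -7/3 + v)
x(y, W) = 62*W + 62*y (x(y, W) = 2*((W + y)*(53 - 22)) = 2*((W + y)*31) = 2*(31*W + 31*y) = 62*W + 62*y)
(6*29)*x(n(-10), 114) = (6*29)*(62*114 + 62*(-7/3 - 10)) = 174*(7068 + 62*(-37/3)) = 174*(7068 - 2294/3) = 174*(18910/3) = 1096780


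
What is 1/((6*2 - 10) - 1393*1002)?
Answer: -1/1395784 ≈ -7.1644e-7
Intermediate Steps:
1/((6*2 - 10) - 1393*1002) = 1/((12 - 10) - 1395786) = 1/(2 - 1395786) = 1/(-1395784) = -1/1395784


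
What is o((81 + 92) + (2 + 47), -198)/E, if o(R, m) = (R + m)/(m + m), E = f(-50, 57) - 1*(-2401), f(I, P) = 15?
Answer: -1/39864 ≈ -2.5085e-5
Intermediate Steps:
E = 2416 (E = 15 - 1*(-2401) = 15 + 2401 = 2416)
o(R, m) = (R + m)/(2*m) (o(R, m) = (R + m)/((2*m)) = (R + m)*(1/(2*m)) = (R + m)/(2*m))
o((81 + 92) + (2 + 47), -198)/E = ((½)*(((81 + 92) + (2 + 47)) - 198)/(-198))/2416 = ((½)*(-1/198)*((173 + 49) - 198))*(1/2416) = ((½)*(-1/198)*(222 - 198))*(1/2416) = ((½)*(-1/198)*24)*(1/2416) = -2/33*1/2416 = -1/39864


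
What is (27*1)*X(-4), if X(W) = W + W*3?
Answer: -432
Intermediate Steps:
X(W) = 4*W (X(W) = W + 3*W = 4*W)
(27*1)*X(-4) = (27*1)*(4*(-4)) = 27*(-16) = -432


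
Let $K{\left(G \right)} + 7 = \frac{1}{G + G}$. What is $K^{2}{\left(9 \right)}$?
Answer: $\frac{15625}{324} \approx 48.225$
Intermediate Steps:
$K{\left(G \right)} = -7 + \frac{1}{2 G}$ ($K{\left(G \right)} = -7 + \frac{1}{G + G} = -7 + \frac{1}{2 G}$)
$K^{2}{\left(9 \right)} = \left(-7 + \frac{1}{2 \cdot 9}\right)^{2} = \left(-7 + \frac{1}{2} \cdot \frac{1}{9}\right)^{2} = \left(-7 + \frac{1}{18}\right)^{2} = \left(- \frac{125}{18}\right)^{2} = \frac{15625}{324}$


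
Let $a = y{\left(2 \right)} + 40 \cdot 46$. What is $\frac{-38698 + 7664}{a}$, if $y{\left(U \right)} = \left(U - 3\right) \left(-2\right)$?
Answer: $- \frac{15517}{921} \approx -16.848$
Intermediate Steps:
$y{\left(U \right)} = 6 - 2 U$ ($y{\left(U \right)} = \left(-3 + U\right) \left(-2\right) = 6 - 2 U$)
$a = 1842$ ($a = \left(6 - 4\right) + 40 \cdot 46 = \left(6 - 4\right) + 1840 = 2 + 1840 = 1842$)
$\frac{-38698 + 7664}{a} = \frac{-38698 + 7664}{1842} = \left(-31034\right) \frac{1}{1842} = - \frac{15517}{921}$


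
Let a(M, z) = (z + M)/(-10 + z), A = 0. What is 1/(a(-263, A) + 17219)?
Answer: 10/172453 ≈ 5.7987e-5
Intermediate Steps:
a(M, z) = (M + z)/(-10 + z)
1/(a(-263, A) + 17219) = 1/((-263 + 0)/(-10 + 0) + 17219) = 1/(-263/(-10) + 17219) = 1/(-⅒*(-263) + 17219) = 1/(263/10 + 17219) = 1/(172453/10) = 10/172453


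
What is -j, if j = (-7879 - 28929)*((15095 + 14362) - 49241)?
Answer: -728209472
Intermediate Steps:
j = 728209472 (j = -36808*(29457 - 49241) = -36808*(-19784) = 728209472)
-j = -1*728209472 = -728209472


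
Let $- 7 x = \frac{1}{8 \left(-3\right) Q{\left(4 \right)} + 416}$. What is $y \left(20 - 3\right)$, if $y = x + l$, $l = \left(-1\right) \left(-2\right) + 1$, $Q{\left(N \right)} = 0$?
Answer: $\frac{148495}{2912} \approx 50.994$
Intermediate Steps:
$x = - \frac{1}{2912}$ ($x = - \frac{1}{7 \left(8 \left(-3\right) 0 + 416\right)} = - \frac{1}{7 \left(\left(-24\right) 0 + 416\right)} = - \frac{1}{7 \left(0 + 416\right)} = - \frac{1}{7 \cdot 416} = \left(- \frac{1}{7}\right) \frac{1}{416} = - \frac{1}{2912} \approx -0.00034341$)
$l = 3$ ($l = 2 + 1 = 3$)
$y = \frac{8735}{2912}$ ($y = - \frac{1}{2912} + 3 = \frac{8735}{2912} \approx 2.9997$)
$y \left(20 - 3\right) = \frac{8735 \left(20 - 3\right)}{2912} = \frac{8735}{2912} \cdot 17 = \frac{148495}{2912}$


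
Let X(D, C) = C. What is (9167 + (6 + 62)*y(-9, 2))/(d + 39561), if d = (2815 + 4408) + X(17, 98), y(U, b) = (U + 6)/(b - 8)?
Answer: 9201/46882 ≈ 0.19626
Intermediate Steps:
y(U, b) = (6 + U)/(-8 + b)
d = 7321 (d = (2815 + 4408) + 98 = 7223 + 98 = 7321)
(9167 + (6 + 62)*y(-9, 2))/(d + 39561) = (9167 + (6 + 62)*((6 - 9)/(-8 + 2)))/(7321 + 39561) = (9167 + 68*(-3/(-6)))/46882 = (9167 + 68*(-1/6*(-3)))*(1/46882) = (9167 + 68*(1/2))*(1/46882) = (9167 + 34)*(1/46882) = 9201*(1/46882) = 9201/46882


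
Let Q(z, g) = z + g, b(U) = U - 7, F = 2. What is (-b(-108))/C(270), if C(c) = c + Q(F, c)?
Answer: 115/542 ≈ 0.21218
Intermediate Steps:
b(U) = -7 + U
Q(z, g) = g + z
C(c) = 2 + 2*c (C(c) = c + (c + 2) = c + (2 + c) = 2 + 2*c)
(-b(-108))/C(270) = (-(-7 - 108))/(2 + 2*270) = (-1*(-115))/(2 + 540) = 115/542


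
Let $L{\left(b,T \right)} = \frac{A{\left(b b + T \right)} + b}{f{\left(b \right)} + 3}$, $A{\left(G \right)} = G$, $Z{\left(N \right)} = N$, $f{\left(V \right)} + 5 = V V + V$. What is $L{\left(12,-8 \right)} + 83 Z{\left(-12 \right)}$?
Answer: $- \frac{76618}{77} \approx -995.04$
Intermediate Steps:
$f{\left(V \right)} = -5 + V + V^{2}$ ($f{\left(V \right)} = -5 + \left(V V + V\right) = -5 + \left(V^{2} + V\right) = -5 + \left(V + V^{2}\right) = -5 + V + V^{2}$)
$L{\left(b,T \right)} = \frac{T + b + b^{2}}{-2 + b + b^{2}}$ ($L{\left(b,T \right)} = \frac{\left(b b + T\right) + b}{\left(-5 + b + b^{2}\right) + 3} = \frac{\left(b^{2} + T\right) + b}{-2 + b + b^{2}} = \frac{\left(T + b^{2}\right) + b}{-2 + b + b^{2}} = \frac{T + b + b^{2}}{-2 + b + b^{2}}$)
$L{\left(12,-8 \right)} + 83 Z{\left(-12 \right)} = \frac{-8 + 12 + 12^{2}}{-2 + 12 + 12^{2}} + 83 \left(-12\right) = \frac{-8 + 12 + 144}{-2 + 12 + 144} - 996 = \frac{1}{154} \cdot 148 - 996 = \frac{74}{77} - 996 = - \frac{76618}{77}$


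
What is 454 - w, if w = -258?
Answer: 712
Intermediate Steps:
454 - w = 454 - 1*(-258) = 454 + 258 = 712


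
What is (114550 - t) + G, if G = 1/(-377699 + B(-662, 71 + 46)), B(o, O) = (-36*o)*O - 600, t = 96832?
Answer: 42701177311/2410045 ≈ 17718.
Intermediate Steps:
B(o, O) = -600 - 36*O*o (B(o, O) = -36*O*o - 600 = -600 - 36*O*o)
G = 1/2410045 (G = 1/(-377699 + (-600 - 36*(71 + 46)*(-662))) = 1/(-377699 + (-600 - 36*117*(-662))) = 1/(-377699 + (-600 + 2788344)) = 1/(-377699 + 2787744) = 1/2410045 ≈ 4.1493e-7)
(114550 - t) + G = (114550 - 1*96832) + 1/2410045 = (114550 - 96832) + 1/2410045 = 17718 + 1/2410045 = 42701177311/2410045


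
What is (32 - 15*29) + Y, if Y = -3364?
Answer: -3767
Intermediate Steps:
(32 - 15*29) + Y = (32 - 15*29) - 3364 = (32 - 435) - 3364 = -403 - 3364 = -3767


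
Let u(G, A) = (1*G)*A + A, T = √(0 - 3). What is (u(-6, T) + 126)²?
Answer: 15801 - 1260*I*√3 ≈ 15801.0 - 2182.4*I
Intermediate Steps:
T = I*√3 (T = √(-3) = I*√3 ≈ 1.732*I)
u(G, A) = A + A*G (u(G, A) = G*A + A = A*G + A = A + A*G)
(u(-6, T) + 126)² = ((I*√3)*(1 - 6) + 126)² = ((I*√3)*(-5) + 126)² = (-5*I*√3 + 126)² = (126 - 5*I*√3)²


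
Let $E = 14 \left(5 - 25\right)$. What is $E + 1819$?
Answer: $1539$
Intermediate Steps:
$E = -280$ ($E = 14 \left(-20\right) = -280$)
$E + 1819 = -280 + 1819 = 1539$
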